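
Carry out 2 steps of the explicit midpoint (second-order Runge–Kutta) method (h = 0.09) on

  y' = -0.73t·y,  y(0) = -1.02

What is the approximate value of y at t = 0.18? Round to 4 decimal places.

-1.0080

Midpoint: k1 = f(t_n, y_n); k2 = f(t_n + h/2, y_n + (h/2)·k1); y_{n+1} = y_n + h·k2.
t=0.000000, y=-1.020000:
  k1 = f(0.000000, -1.020000) = 0.000000
  k2 = f(0.045000, -1.020000) = 0.033507
  y ← -1.020000 + 0.09·0.033507 = -1.016984
t=0.090000, y=-1.016984:
  k1 = f(0.090000, -1.016984) = 0.066816
  k2 = f(0.135000, -1.013978) = 0.099927
  y ← -1.016984 + 0.09·0.099927 = -1.007991
y(0.18) ≈ -1.0080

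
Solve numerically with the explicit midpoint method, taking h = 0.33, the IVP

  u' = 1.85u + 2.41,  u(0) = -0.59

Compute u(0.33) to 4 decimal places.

Midpoint: k1 = f(t_n, u_n); k2 = f(t_n + h/2, u_n + (h/2)·k1); u_{n+1} = u_n + h·k2.
t=0.000000, u=-0.590000:
  k1 = f(0.000000, -0.590000) = 1.318500
  k2 = f(0.165000, -0.372447) = 1.720972
  u ← -0.590000 + 0.33·1.720972 = -0.022079
u(0.33) ≈ -0.0221

-0.0221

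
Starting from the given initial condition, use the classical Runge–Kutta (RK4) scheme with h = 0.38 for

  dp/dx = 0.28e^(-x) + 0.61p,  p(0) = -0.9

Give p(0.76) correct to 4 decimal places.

-1.2356

RK4: k1 = f(x_n, p_n); k2 = f(x_n + h/2, p_n + (h/2)·k1); k3 = f(x_n + h/2, p_n + (h/2)·k2); k4 = f(x_n + h, p_n + h·k3); p_{n+1} = p_n + (h/6)·(k1 + 2k2 + 2k3 + k4).
x=0.000000, p=-0.900000:
  k1 = f(0.000000, -0.900000) = -0.269000
  k2 = f(0.190000, -0.951110) = -0.348629
  k3 = f(0.190000, -0.966239) = -0.357857
  k4 = f(0.380000, -1.035986) = -0.440470
  p ← -0.900000 + (0.38/6)·(k1 + 2k2 + 2k3 + k4) = -1.034421
x=0.380000, p=-1.034421:
  k1 = f(0.380000, -1.034421) = -0.439516
  k2 = f(0.570000, -1.117929) = -0.523590
  k3 = f(0.570000, -1.133903) = -0.533334
  k4 = f(0.760000, -1.237088) = -0.623677
  p ← -1.034421 + (0.38/6)·(k1 + 2k2 + 2k3 + k4) = -1.235634
p(0.76) ≈ -1.2356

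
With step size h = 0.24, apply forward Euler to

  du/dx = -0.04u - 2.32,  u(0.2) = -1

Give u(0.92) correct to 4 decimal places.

Euler: u_{n+1} = u_n + h·f(x_n, u_n).
x=0.200000, u=-1.000000: f=-2.280000 → u ← -1.000000 + 0.24·(-2.280000) = -1.547200
x=0.440000, u=-1.547200: f=-2.258112 → u ← -1.547200 + 0.24·(-2.258112) = -2.089147
x=0.680000, u=-2.089147: f=-2.236434 → u ← -2.089147 + 0.24·(-2.236434) = -2.625891
u(0.92) ≈ -2.6259

-2.6259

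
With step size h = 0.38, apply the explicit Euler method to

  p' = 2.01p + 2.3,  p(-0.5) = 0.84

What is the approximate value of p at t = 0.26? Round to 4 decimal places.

5.0288

Euler: p_{n+1} = p_n + h·f(t_n, p_n).
t=-0.500000, p=0.840000: f=3.988400 → p ← 0.840000 + 0.38·3.988400 = 2.355592
t=-0.120000, p=2.355592: f=7.034740 → p ← 2.355592 + 0.38·7.034740 = 5.028793
p(0.26) ≈ 5.0288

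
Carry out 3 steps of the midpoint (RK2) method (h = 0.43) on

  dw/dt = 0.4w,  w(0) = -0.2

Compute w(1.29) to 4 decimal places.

-0.3343

Midpoint: k1 = f(t_n, w_n); k2 = f(t_n + h/2, w_n + (h/2)·k1); w_{n+1} = w_n + h·k2.
t=0.000000, w=-0.200000:
  k1 = f(0.000000, -0.200000) = -0.080000
  k2 = f(0.215000, -0.217200) = -0.086880
  w ← -0.200000 + 0.43·(-0.086880) = -0.237358
t=0.430000, w=-0.237358:
  k1 = f(0.430000, -0.237358) = -0.094943
  k2 = f(0.645000, -0.257771) = -0.103108
  w ← -0.237358 + 0.43·(-0.103108) = -0.281695
t=0.860000, w=-0.281695:
  k1 = f(0.860000, -0.281695) = -0.112678
  k2 = f(1.075000, -0.305921) = -0.122368
  w ← -0.281695 + 0.43·(-0.122368) = -0.334313
w(1.29) ≈ -0.3343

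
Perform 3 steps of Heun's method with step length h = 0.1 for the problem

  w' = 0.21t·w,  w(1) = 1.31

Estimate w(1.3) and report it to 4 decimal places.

Heun: k1 = f(t_n, w_n); k2 = f(t_n + h, w_n + h·k1); w_{n+1} = w_n + (h/2)·(k1 + k2).
t=1.000000, w=1.310000:
  k1 = f(1.000000, 1.310000) = 0.275100
  k2 = f(1.100000, 1.337510) = 0.308965
  w ← 1.310000 + (0.1/2)·(0.275100 + 0.308965) = 1.339203
t=1.100000, w=1.339203:
  k1 = f(1.100000, 1.339203) = 0.309356
  k2 = f(1.200000, 1.370139) = 0.345275
  w ← 1.339203 + (0.1/2)·(0.309356 + 0.345275) = 1.371935
t=1.200000, w=1.371935:
  k1 = f(1.200000, 1.371935) = 0.345728
  k2 = f(1.300000, 1.406508) = 0.383977
  w ← 1.371935 + (0.1/2)·(0.345728 + 0.383977) = 1.408420
w(1.3) ≈ 1.4084

1.4084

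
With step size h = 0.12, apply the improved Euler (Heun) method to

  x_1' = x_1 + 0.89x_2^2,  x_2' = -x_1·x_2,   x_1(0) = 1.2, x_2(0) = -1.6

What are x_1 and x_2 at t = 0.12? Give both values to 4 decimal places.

1.6059, -1.3519

Heun on (x_1,x_2): k1 = f(t_n, state_n); k2 = f(t_n + h, state_n + h·k1); state_{n+1} = state_n + (h/2)·(k1 + k2).
0.000000: (1.200000, -1.600000)
  k1 = (3.478400, 1.920000)
  predictor → (1.617408, -1.369600)
  k2 = (3.286874, 2.215202)
  → (1.605916, -1.351888)
(x_1(0.12), x_2(0.12)) ≈ (1.6059, -1.3519)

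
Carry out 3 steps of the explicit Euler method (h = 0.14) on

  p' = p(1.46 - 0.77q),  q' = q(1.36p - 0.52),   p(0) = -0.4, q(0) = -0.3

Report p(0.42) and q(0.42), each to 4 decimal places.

Euler on (p,q): p_{n+1} = p_n + h·p', q_{n+1} = q_n + h·q'.
0.000000: (-0.400000, -0.300000); f=(-0.676400, 0.319200) → (-0.494696, -0.255312)
0.140000: (-0.494696, -0.255312); f=(-0.819509, 0.304533) → (-0.609427, -0.212677)
0.280000: (-0.609427, -0.212677); f=(-0.989564, 0.286864) → (-0.747966, -0.172516)
(p(0.42), q(0.42)) ≈ (-0.7480, -0.1725)

-0.7480, -0.1725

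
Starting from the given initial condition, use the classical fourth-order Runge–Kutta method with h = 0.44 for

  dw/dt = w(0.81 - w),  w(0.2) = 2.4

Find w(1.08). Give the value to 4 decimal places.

RK4: k1 = f(t_n, w_n); k2 = f(t_n + h/2, w_n + (h/2)·k1); k3 = f(t_n + h/2, w_n + (h/2)·k2); k4 = f(t_n + h, w_n + h·k3); w_{n+1} = w_n + (h/6)·(k1 + 2k2 + 2k3 + k4).
t=0.200000, w=2.400000:
  k1 = f(0.200000, 2.400000) = -3.816000
  k2 = f(0.420000, 1.560480) = -1.171109
  k3 = f(0.420000, 2.142356) = -2.854381
  k4 = f(0.640000, 1.144072) = -0.382203
  w ← 2.400000 + (0.44/6)·(k1 + 2k2 + 2k3 + k4) = 1.501727
t=0.640000, w=1.501727:
  k1 = f(0.640000, 1.501727) = -1.038784
  k2 = f(0.860000, 1.273194) = -0.589736
  k3 = f(0.860000, 1.371985) = -0.771034
  k4 = f(1.080000, 1.162471) = -0.409738
  w ← 1.501727 + (0.44/6)·(k1 + 2k2 + 2k3 + k4) = 1.195922
w(1.08) ≈ 1.1959

1.1959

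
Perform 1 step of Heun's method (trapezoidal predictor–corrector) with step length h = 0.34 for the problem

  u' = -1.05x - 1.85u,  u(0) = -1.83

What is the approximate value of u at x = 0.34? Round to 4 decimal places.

Heun: k1 = f(x_n, u_n); k2 = f(x_n + h, u_n + h·k1); u_{n+1} = u_n + (h/2)·(k1 + k2).
x=0.000000, u=-1.830000:
  k1 = f(0.000000, -1.830000) = 3.385500
  k2 = f(0.340000, -0.678930) = 0.899020
  u ← -1.830000 + (0.34/2)·(3.385500 + 0.899020) = -1.101632
u(0.34) ≈ -1.1016

-1.1016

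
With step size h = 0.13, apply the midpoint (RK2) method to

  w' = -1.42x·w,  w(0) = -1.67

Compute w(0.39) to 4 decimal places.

Midpoint: k1 = f(x_n, w_n); k2 = f(x_n + h/2, w_n + (h/2)·k1); w_{n+1} = w_n + h·k2.
x=0.000000, w=-1.670000:
  k1 = f(0.000000, -1.670000) = 0.000000
  k2 = f(0.065000, -1.670000) = 0.154141
  w ← -1.670000 + 0.13·0.154141 = -1.649962
x=0.130000, w=-1.649962:
  k1 = f(0.130000, -1.649962) = 0.304583
  k2 = f(0.195000, -1.630164) = 0.451392
  w ← -1.649962 + 0.13·0.451392 = -1.591281
x=0.260000, w=-1.591281:
  k1 = f(0.260000, -1.591281) = 0.587501
  k2 = f(0.325000, -1.553093) = 0.716752
  w ← -1.591281 + 0.13·0.716752 = -1.498103
w(0.39) ≈ -1.4981

-1.4981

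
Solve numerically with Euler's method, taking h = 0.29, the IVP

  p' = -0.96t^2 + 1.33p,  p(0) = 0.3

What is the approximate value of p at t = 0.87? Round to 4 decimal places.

Euler: p_{n+1} = p_n + h·f(t_n, p_n).
t=0.000000, p=0.300000: f=0.399000 → p ← 0.300000 + 0.29·0.399000 = 0.415710
t=0.290000, p=0.415710: f=0.472158 → p ← 0.415710 + 0.29·0.472158 = 0.552636
t=0.580000, p=0.552636: f=0.412062 → p ← 0.552636 + 0.29·0.412062 = 0.672134
p(0.87) ≈ 0.6721

0.6721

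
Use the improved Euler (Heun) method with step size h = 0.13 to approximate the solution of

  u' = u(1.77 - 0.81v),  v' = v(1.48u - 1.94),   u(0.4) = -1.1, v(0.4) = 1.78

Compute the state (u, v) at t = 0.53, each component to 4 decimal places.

Heun on (u,v): k1 = f(t_n, state_n); k2 = f(t_n + h, state_n + h·k1); state_{n+1} = state_n + (h/2)·(k1 + k2).
0.400000: (-1.100000, 1.780000)
  k1 = (-0.361020, -6.351040)
  predictor → (-1.146933, 0.954365)
  k2 = (-1.143451, -3.471464)
  → (-1.197791, 1.141537)
(u(0.53), v(0.53)) ≈ (-1.1978, 1.1415)

-1.1978, 1.1415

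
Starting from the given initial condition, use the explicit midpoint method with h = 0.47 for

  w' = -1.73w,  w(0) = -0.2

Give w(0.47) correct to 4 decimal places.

Midpoint: k1 = f(x_n, w_n); k2 = f(x_n + h/2, w_n + (h/2)·k1); w_{n+1} = w_n + h·k2.
x=0.000000, w=-0.200000:
  k1 = f(0.000000, -0.200000) = 0.346000
  k2 = f(0.235000, -0.118690) = 0.205334
  w ← -0.200000 + 0.47·0.205334 = -0.103493
w(0.47) ≈ -0.1035

-0.1035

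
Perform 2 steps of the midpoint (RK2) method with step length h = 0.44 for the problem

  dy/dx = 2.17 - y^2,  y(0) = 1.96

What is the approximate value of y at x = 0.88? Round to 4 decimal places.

1.6772

Midpoint: k1 = f(x_n, y_n); k2 = f(x_n + h/2, y_n + (h/2)·k1); y_{n+1} = y_n + h·k2.
x=0.000000, y=1.960000:
  k1 = f(0.000000, 1.960000) = -1.671600
  k2 = f(0.220000, 1.592248) = -0.365254
  y ← 1.960000 + 0.44·(-0.365254) = 1.799288
x=0.440000, y=1.799288:
  k1 = f(0.440000, 1.799288) = -1.067439
  k2 = f(0.660000, 1.564452) = -0.277510
  y ← 1.799288 + 0.44·(-0.277510) = 1.677184
y(0.88) ≈ 1.6772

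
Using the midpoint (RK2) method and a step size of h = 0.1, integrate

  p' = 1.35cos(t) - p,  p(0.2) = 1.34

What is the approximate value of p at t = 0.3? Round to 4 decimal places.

1.3369

Midpoint: k1 = f(t_n, p_n); k2 = f(t_n + h/2, p_n + (h/2)·k1); p_{n+1} = p_n + h·k2.
t=0.200000, p=1.340000:
  k1 = f(0.200000, 1.340000) = -0.016910
  k2 = f(0.250000, 1.339154) = -0.031123
  p ← 1.340000 + 0.1·(-0.031123) = 1.336888
p(0.3) ≈ 1.3369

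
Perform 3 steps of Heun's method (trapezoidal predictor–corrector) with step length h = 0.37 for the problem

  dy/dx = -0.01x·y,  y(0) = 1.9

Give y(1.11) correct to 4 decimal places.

1.8883

Heun: k1 = f(x_n, y_n); k2 = f(x_n + h, y_n + h·k1); y_{n+1} = y_n + (h/2)·(k1 + k2).
x=0.000000, y=1.900000:
  k1 = f(0.000000, 1.900000) = 0.000000
  k2 = f(0.370000, 1.900000) = -0.007030
  y ← 1.900000 + (0.37/2)·(0.000000 + (-0.007030)) = 1.898699
x=0.370000, y=1.898699:
  k1 = f(0.370000, 1.898699) = -0.007025
  k2 = f(0.740000, 1.896100) = -0.014031
  y ← 1.898699 + (0.37/2)·(-0.007025 + (-0.014031)) = 1.894804
x=0.740000, y=1.894804:
  k1 = f(0.740000, 1.894804) = -0.014022
  k2 = f(1.110000, 1.889616) = -0.020975
  y ← 1.894804 + (0.37/2)·(-0.014022 + (-0.020975)) = 1.888330
y(1.11) ≈ 1.8883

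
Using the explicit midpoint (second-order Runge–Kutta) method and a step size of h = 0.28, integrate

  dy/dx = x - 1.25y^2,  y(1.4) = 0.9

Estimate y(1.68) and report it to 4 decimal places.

1.0125

Midpoint: k1 = f(x_n, y_n); k2 = f(x_n + h/2, y_n + (h/2)·k1); y_{n+1} = y_n + h·k2.
x=1.400000, y=0.900000:
  k1 = f(1.400000, 0.900000) = 0.387500
  k2 = f(1.540000, 0.954250) = 0.401759
  y ← 0.900000 + 0.28·0.401759 = 1.012492
y(1.68) ≈ 1.0125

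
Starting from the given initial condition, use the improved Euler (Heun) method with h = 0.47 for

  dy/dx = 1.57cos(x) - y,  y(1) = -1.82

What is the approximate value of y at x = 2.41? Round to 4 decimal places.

Heun: k1 = f(x_n, y_n); k2 = f(x_n + h, y_n + h·k1); y_{n+1} = y_n + (h/2)·(k1 + k2).
x=1.000000, y=-1.820000:
  k1 = f(1.000000, -1.820000) = 2.668275
  k2 = f(1.470000, -0.565911) = 0.723893
  y ← -1.820000 + (0.47/2)·(2.668275 + 0.723893) = -1.022841
x=1.470000, y=-1.022841:
  k1 = f(1.470000, -1.022841) = 1.180823
  k2 = f(1.940000, -0.467854) = -0.098717
  y ← -1.022841 + (0.47/2)·(1.180823 + (-0.098717)) = -0.768546
x=1.940000, y=-0.768546:
  k1 = f(1.940000, -0.768546) = 0.201975
  k2 = f(2.410000, -0.673617) = -0.494638
  y ← -0.768546 + (0.47/2)·(0.201975 + (-0.494638)) = -0.837321
y(2.41) ≈ -0.8373

-0.8373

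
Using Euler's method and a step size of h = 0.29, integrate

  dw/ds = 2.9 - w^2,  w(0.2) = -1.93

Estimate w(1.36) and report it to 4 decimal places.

-7.6492

Euler: w_{n+1} = w_n + h·f(s_n, w_n).
s=0.200000, w=-1.930000: f=-0.824900 → w ← -1.930000 + 0.29·(-0.824900) = -2.169221
s=0.490000, w=-2.169221: f=-1.805520 → w ← -2.169221 + 0.29·(-1.805520) = -2.692822
s=0.780000, w=-2.692822: f=-4.351289 → w ← -2.692822 + 0.29·(-4.351289) = -3.954695
s=1.070000, w=-3.954695: f=-12.739616 → w ← -3.954695 + 0.29·(-12.739616) = -7.649184
w(1.36) ≈ -7.6492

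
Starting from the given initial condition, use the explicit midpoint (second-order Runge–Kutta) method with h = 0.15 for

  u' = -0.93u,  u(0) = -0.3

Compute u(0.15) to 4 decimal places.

Midpoint: k1 = f(x_n, u_n); k2 = f(x_n + h/2, u_n + (h/2)·k1); u_{n+1} = u_n + h·k2.
x=0.000000, u=-0.300000:
  k1 = f(0.000000, -0.300000) = 0.279000
  k2 = f(0.075000, -0.279075) = 0.259540
  u ← -0.300000 + 0.15·0.259540 = -0.261069
u(0.15) ≈ -0.2611

-0.2611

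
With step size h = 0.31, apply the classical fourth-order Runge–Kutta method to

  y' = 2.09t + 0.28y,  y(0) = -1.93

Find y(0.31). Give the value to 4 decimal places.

RK4: k1 = f(t_n, y_n); k2 = f(t_n + h/2, y_n + (h/2)·k1); k3 = f(t_n + h/2, y_n + (h/2)·k2); k4 = f(t_n + h, y_n + h·k3); y_{n+1} = y_n + (h/6)·(k1 + 2k2 + 2k3 + k4).
t=0.000000, y=-1.930000:
  k1 = f(0.000000, -1.930000) = -0.540400
  k2 = f(0.155000, -2.013762) = -0.239903
  k3 = f(0.155000, -1.967185) = -0.226862
  k4 = f(0.310000, -2.000327) = 0.087808
  y ← -1.930000 + (0.31/6)·(k1 + 2k2 + 2k3 + k4) = -2.001616
y(0.31) ≈ -2.0016

-2.0016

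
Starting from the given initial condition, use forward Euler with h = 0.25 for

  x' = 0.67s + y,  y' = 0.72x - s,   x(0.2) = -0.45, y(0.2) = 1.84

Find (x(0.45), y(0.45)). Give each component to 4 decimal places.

Euler on (x,y): x_{n+1} = x_n + h·x', y_{n+1} = y_n + h·y'.
0.200000: (-0.450000, 1.840000); f=(1.974000, -0.524000) → (0.043500, 1.709000)
(x(0.45), y(0.45)) ≈ (0.0435, 1.7090)

0.0435, 1.7090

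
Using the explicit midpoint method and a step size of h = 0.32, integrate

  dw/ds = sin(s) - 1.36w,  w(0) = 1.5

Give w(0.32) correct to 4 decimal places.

Midpoint: k1 = f(s_n, w_n); k2 = f(s_n + h/2, w_n + (h/2)·k1); w_{n+1} = w_n + h·k2.
s=0.000000, w=1.500000:
  k1 = f(0.000000, 1.500000) = -2.040000
  k2 = f(0.160000, 1.173600) = -1.436778
  w ← 1.500000 + 0.32·(-1.436778) = 1.040231
w(0.32) ≈ 1.0402

1.0402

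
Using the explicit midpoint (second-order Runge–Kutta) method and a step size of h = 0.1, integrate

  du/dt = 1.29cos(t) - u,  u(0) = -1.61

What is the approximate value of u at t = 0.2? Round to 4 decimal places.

Midpoint: k1 = f(t_n, u_n); k2 = f(t_n + h/2, u_n + (h/2)·k1); u_{n+1} = u_n + h·k2.
t=0.000000, u=-1.610000:
  k1 = f(0.000000, -1.610000) = 2.900000
  k2 = f(0.050000, -1.465000) = 2.753388
  u ← -1.610000 + 0.1·2.753388 = -1.334661
t=0.100000, u=-1.334661:
  k1 = f(0.100000, -1.334661) = 2.618217
  k2 = f(0.150000, -1.203750) = 2.479265
  u ← -1.334661 + 0.1·2.479265 = -1.086735
u(0.2) ≈ -1.0867

-1.0867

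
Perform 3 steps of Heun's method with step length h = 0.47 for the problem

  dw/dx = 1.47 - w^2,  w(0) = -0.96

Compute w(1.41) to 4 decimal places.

Heun: k1 = f(x_n, w_n); k2 = f(x_n + h, w_n + h·k1); w_{n+1} = w_n + (h/2)·(k1 + k2).
x=0.000000, w=-0.960000:
  k1 = f(0.000000, -0.960000) = 0.548400
  k2 = f(0.470000, -0.702252) = 0.976842
  w ← -0.960000 + (0.47/2)·(0.548400 + 0.976842) = -0.601568
x=0.470000, w=-0.601568:
  k1 = f(0.470000, -0.601568) = 1.108116
  k2 = f(0.940000, -0.080754) = 1.463479
  w ← -0.601568 + (0.47/2)·(1.108116 + 1.463479) = 0.002757
x=0.940000, w=0.002757:
  k1 = f(0.940000, 0.002757) = 1.469992
  k2 = f(1.410000, 0.693653) = 0.988845
  w ← 0.002757 + (0.47/2)·(1.469992 + 0.988845) = 0.580584
w(1.41) ≈ 0.5806

0.5806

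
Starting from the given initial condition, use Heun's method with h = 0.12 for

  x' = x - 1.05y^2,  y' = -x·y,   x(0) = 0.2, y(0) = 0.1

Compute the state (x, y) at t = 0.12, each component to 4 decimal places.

Heun on (x,y): k1 = f(t_n, state_n); k2 = f(t_n + h, state_n + h·k1); state_{n+1} = state_n + (h/2)·(k1 + k2).
0.000000: (0.200000, 0.100000)
  k1 = (0.189500, -0.020000)
  predictor → (0.222740, 0.097600)
  k2 = (0.212738, -0.021739)
  → (0.224134, 0.097496)
(x(0.12), y(0.12)) ≈ (0.2241, 0.0975)

0.2241, 0.0975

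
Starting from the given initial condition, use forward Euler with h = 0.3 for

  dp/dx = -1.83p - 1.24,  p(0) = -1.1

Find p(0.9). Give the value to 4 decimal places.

Euler: p_{n+1} = p_n + h·f(x_n, p_n).
x=0.000000, p=-1.100000: f=0.773000 → p ← -1.100000 + 0.3·0.773000 = -0.868100
x=0.300000, p=-0.868100: f=0.348623 → p ← -0.868100 + 0.3·0.348623 = -0.763513
x=0.600000, p=-0.763513: f=0.157229 → p ← -0.763513 + 0.3·0.157229 = -0.716344
p(0.9) ≈ -0.7163

-0.7163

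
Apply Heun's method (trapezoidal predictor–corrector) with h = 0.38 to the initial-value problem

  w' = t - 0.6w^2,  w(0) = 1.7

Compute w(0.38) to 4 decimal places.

1.3192

Heun: k1 = f(t_n, w_n); k2 = f(t_n + h, w_n + h·k1); w_{n+1} = w_n + (h/2)·(k1 + k2).
t=0.000000, w=1.700000:
  k1 = f(0.000000, 1.700000) = -1.734000
  k2 = f(0.380000, 1.041080) = -0.270309
  w ← 1.700000 + (0.38/2)·(-1.734000 + (-0.270309)) = 1.319181
w(0.38) ≈ 1.3192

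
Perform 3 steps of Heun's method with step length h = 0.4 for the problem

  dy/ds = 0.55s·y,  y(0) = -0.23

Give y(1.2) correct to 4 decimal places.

Heun: k1 = f(s_n, y_n); k2 = f(s_n + h, y_n + h·k1); y_{n+1} = y_n + (h/2)·(k1 + k2).
s=0.000000, y=-0.230000:
  k1 = f(0.000000, -0.230000) = 0.000000
  k2 = f(0.400000, -0.230000) = -0.050600
  y ← -0.230000 + (0.4/2)·(0.000000 + (-0.050600)) = -0.240120
s=0.400000, y=-0.240120:
  k1 = f(0.400000, -0.240120) = -0.052826
  k2 = f(0.800000, -0.261251) = -0.114950
  y ← -0.240120 + (0.4/2)·(-0.052826 + (-0.114950)) = -0.273675
s=0.800000, y=-0.273675:
  k1 = f(0.800000, -0.273675) = -0.120417
  k2 = f(1.200000, -0.321842) = -0.212416
  y ← -0.273675 + (0.4/2)·(-0.120417 + (-0.212416)) = -0.340242
y(1.2) ≈ -0.3402

-0.3402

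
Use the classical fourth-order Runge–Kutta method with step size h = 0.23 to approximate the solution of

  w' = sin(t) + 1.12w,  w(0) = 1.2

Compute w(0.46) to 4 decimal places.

RK4: k1 = f(t_n, w_n); k2 = f(t_n + h/2, w_n + (h/2)·k1); k3 = f(t_n + h/2, w_n + (h/2)·k2); k4 = f(t_n + h, w_n + h·k3); w_{n+1} = w_n + (h/6)·(k1 + 2k2 + 2k3 + k4).
t=0.000000, w=1.200000:
  k1 = f(0.000000, 1.200000) = 1.344000
  k2 = f(0.115000, 1.354560) = 1.631854
  k3 = f(0.115000, 1.387663) = 1.668929
  k4 = f(0.230000, 1.583854) = 2.001894
  w ← 1.200000 + (0.23/6)·(k1 + 2k2 + 2k3 + k4) = 1.581319
t=0.230000, w=1.581319:
  k1 = f(0.230000, 1.581319) = 1.999055
  k2 = f(0.345000, 1.811211) = 2.366753
  k3 = f(0.345000, 1.853496) = 2.414112
  k4 = f(0.460000, 2.136565) = 2.836901
  w ← 1.581319 + (0.23/6)·(k1 + 2k2 + 2k3 + k4) = 2.133231
w(0.46) ≈ 2.1332

2.1332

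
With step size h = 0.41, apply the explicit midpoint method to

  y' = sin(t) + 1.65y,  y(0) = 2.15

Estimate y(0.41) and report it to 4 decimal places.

4.1799

Midpoint: k1 = f(t_n, y_n); k2 = f(t_n + h/2, y_n + (h/2)·k1); y_{n+1} = y_n + h·k2.
t=0.000000, y=2.150000:
  k1 = f(0.000000, 2.150000) = 3.547500
  k2 = f(0.205000, 2.877237) = 4.951009
  y ← 2.150000 + 0.41·4.951009 = 4.179914
y(0.41) ≈ 4.1799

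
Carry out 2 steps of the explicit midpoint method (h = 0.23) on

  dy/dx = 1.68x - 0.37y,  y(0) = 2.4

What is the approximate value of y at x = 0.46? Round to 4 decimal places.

2.1952

Midpoint: k1 = f(x_n, y_n); k2 = f(x_n + h/2, y_n + (h/2)·k1); y_{n+1} = y_n + h·k2.
x=0.000000, y=2.400000:
  k1 = f(0.000000, 2.400000) = -0.888000
  k2 = f(0.115000, 2.297880) = -0.657016
  y ← 2.400000 + 0.23·(-0.657016) = 2.248886
x=0.230000, y=2.248886:
  k1 = f(0.230000, 2.248886) = -0.445688
  k2 = f(0.345000, 2.197632) = -0.233524
  y ← 2.248886 + 0.23·(-0.233524) = 2.195176
y(0.46) ≈ 2.1952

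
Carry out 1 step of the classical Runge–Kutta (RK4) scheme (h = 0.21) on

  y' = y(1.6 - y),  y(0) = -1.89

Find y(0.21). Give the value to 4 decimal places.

RK4: k1 = f(t_n, y_n); k2 = f(t_n + h/2, y_n + (h/2)·k1); k3 = f(t_n + h/2, y_n + (h/2)·k2); k4 = f(t_n + h, y_n + h·k3); y_{n+1} = y_n + (h/6)·(k1 + 2k2 + 2k3 + k4).
t=0.000000, y=-1.890000:
  k1 = f(0.000000, -1.890000) = -6.596100
  k2 = f(0.105000, -2.582590) = -10.801918
  k3 = f(0.105000, -3.024201) = -13.984517
  k4 = f(0.210000, -4.826748) = -31.020299
  y ← -1.890000 + (0.21/6)·(k1 + 2k2 + 2k3 + k4) = -4.941624
y(0.21) ≈ -4.9416

-4.9416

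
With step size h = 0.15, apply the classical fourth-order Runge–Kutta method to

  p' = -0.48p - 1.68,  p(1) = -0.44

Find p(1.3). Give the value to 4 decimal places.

-0.8504

RK4: k1 = f(t_n, p_n); k2 = f(t_n + h/2, p_n + (h/2)·k1); k3 = f(t_n + h/2, p_n + (h/2)·k2); k4 = f(t_n + h, p_n + h·k3); p_{n+1} = p_n + (h/6)·(k1 + 2k2 + 2k3 + k4).
t=1.000000, p=-0.440000:
  k1 = f(1.000000, -0.440000) = -1.468800
  k2 = f(1.075000, -0.550160) = -1.415923
  k3 = f(1.075000, -0.546194) = -1.417827
  k4 = f(1.150000, -0.652674) = -1.366716
  p ← -0.440000 + (0.15/6)·(k1 + 2k2 + 2k3 + k4) = -0.652575
t=1.150000, p=-0.652575:
  k1 = f(1.150000, -0.652575) = -1.366764
  k2 = f(1.225000, -0.755083) = -1.317560
  k3 = f(1.225000, -0.751392) = -1.319332
  k4 = f(1.300000, -0.850475) = -1.271772
  p ← -0.652575 + (0.15/6)·(k1 + 2k2 + 2k3 + k4) = -0.850383
p(1.3) ≈ -0.8504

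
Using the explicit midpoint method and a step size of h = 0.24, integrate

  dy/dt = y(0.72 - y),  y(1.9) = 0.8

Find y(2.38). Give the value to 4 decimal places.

0.7750

Midpoint: k1 = f(t_n, y_n); k2 = f(t_n + h/2, y_n + (h/2)·k1); y_{n+1} = y_n + h·k2.
t=1.900000, y=0.800000:
  k1 = f(1.900000, 0.800000) = -0.064000
  k2 = f(2.020000, 0.792320) = -0.057301
  y ← 0.800000 + 0.24·(-0.057301) = 0.786248
t=2.140000, y=0.786248:
  k1 = f(2.140000, 0.786248) = -0.052087
  k2 = f(2.260000, 0.779997) = -0.046798
  y ← 0.786248 + 0.24·(-0.046798) = 0.775016
y(2.38) ≈ 0.7750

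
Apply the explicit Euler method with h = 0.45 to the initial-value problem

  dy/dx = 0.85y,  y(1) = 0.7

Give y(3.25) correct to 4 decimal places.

3.5353

Euler: y_{n+1} = y_n + h·f(x_n, y_n).
x=1.000000, y=0.700000: f=0.595000 → y ← 0.700000 + 0.45·0.595000 = 0.967750
x=1.450000, y=0.967750: f=0.822587 → y ← 0.967750 + 0.45·0.822587 = 1.337914
x=1.900000, y=1.337914: f=1.137227 → y ← 1.337914 + 0.45·1.137227 = 1.849667
x=2.350000, y=1.849667: f=1.572217 → y ← 1.849667 + 0.45·1.572217 = 2.557164
x=2.800000, y=2.557164: f=2.173589 → y ← 2.557164 + 0.45·2.173589 = 3.535279
y(3.25) ≈ 3.5353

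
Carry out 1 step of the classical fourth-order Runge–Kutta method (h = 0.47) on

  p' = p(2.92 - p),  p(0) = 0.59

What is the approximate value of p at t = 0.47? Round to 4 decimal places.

RK4: k1 = f(t_n, p_n); k2 = f(t_n + h/2, p_n + (h/2)·k1); k3 = f(t_n + h/2, p_n + (h/2)·k2); k4 = f(t_n + h, p_n + h·k3); p_{n+1} = p_n + (h/6)·(k1 + 2k2 + 2k3 + k4).
t=0.000000, p=0.590000:
  k1 = f(0.000000, 0.590000) = 1.374700
  k2 = f(0.235000, 0.913054) = 1.832451
  k3 = f(0.235000, 1.020626) = 1.938550
  k4 = f(0.470000, 1.501119) = 2.129909
  p ← 0.590000 + (0.47/6)·(k1 + 2k2 + 2k3 + k4) = 1.455318
p(0.47) ≈ 1.4553

1.4553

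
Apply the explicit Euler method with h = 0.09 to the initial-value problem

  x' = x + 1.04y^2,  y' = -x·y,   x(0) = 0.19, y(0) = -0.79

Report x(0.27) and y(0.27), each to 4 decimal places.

0.4307, -0.7343

Euler on (x,y): x_{n+1} = x_n + h·x', y_{n+1} = y_n + h·y'.
0.000000: (0.190000, -0.790000); f=(0.839064, 0.150100) → (0.265516, -0.776491)
0.090000: (0.265516, -0.776491); f=(0.892572, 0.206171) → (0.345847, -0.757936)
0.180000: (0.345847, -0.757936); f=(0.943292, 0.262130) → (0.430744, -0.734344)
(x(0.27), y(0.27)) ≈ (0.4307, -0.7343)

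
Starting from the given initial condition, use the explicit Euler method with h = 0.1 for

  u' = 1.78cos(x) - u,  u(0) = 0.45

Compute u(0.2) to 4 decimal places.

0.7018

Euler: u_{n+1} = u_n + h·f(x_n, u_n).
x=0.000000, u=0.450000: f=1.330000 → u ← 0.450000 + 0.1·1.330000 = 0.583000
x=0.100000, u=0.583000: f=1.188107 → u ← 0.583000 + 0.1·1.188107 = 0.701811
u(0.2) ≈ 0.7018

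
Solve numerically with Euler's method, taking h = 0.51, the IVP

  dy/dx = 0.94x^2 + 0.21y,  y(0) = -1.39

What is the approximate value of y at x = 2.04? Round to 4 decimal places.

Euler: y_{n+1} = y_n + h·f(x_n, y_n).
x=0.000000, y=-1.390000: f=-0.291900 → y ← -1.390000 + 0.51·(-0.291900) = -1.538869
x=0.510000, y=-1.538869: f=-0.078668 → y ← -1.538869 + 0.51·(-0.078668) = -1.578990
x=1.020000, y=-1.578990: f=0.646388 → y ← -1.578990 + 0.51·0.646388 = -1.249332
x=1.530000, y=-1.249332: f=1.938086 → y ← -1.249332 + 0.51·1.938086 = -0.260908
y(2.04) ≈ -0.2609

-0.2609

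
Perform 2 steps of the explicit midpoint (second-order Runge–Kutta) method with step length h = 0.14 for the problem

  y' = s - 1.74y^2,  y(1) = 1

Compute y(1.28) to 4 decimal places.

0.9006

Midpoint: k1 = f(s_n, y_n); k2 = f(s_n + h/2, y_n + (h/2)·k1); y_{n+1} = y_n + h·k2.
s=1.000000, y=1.000000:
  k1 = f(1.000000, 1.000000) = -0.740000
  k2 = f(1.070000, 0.948200) = -0.494405
  y ← 1.000000 + 0.14·(-0.494405) = 0.930783
s=1.140000, y=0.930783:
  k1 = f(1.140000, 0.930783) = -0.367462
  k2 = f(1.210000, 0.905061) = -0.215296
  y ← 0.930783 + 0.14·(-0.215296) = 0.900642
y(1.28) ≈ 0.9006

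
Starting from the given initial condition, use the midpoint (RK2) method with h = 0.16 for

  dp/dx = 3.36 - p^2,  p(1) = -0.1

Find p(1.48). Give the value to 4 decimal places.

Midpoint: k1 = f(x_n, p_n); k2 = f(x_n + h/2, p_n + (h/2)·k1); p_{n+1} = p_n + h·k2.
x=1.000000, p=-0.100000:
  k1 = f(1.000000, -0.100000) = 3.350000
  k2 = f(1.080000, 0.168000) = 3.331776
  p ← -0.100000 + 0.16·3.331776 = 0.433084
x=1.160000, p=0.433084:
  k1 = f(1.160000, 0.433084) = 3.172438
  k2 = f(1.240000, 0.686879) = 2.888197
  p ← 0.433084 + 0.16·2.888197 = 0.895196
x=1.320000, p=0.895196:
  k1 = f(1.320000, 0.895196) = 2.558625
  k2 = f(1.400000, 1.099886) = 2.150252
  p ← 0.895196 + 0.16·2.150252 = 1.239236
p(1.48) ≈ 1.2392

1.2392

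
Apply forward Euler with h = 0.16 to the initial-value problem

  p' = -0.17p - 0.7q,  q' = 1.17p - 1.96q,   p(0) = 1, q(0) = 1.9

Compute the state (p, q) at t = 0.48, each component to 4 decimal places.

Euler on (p,q): p_{n+1} = p_n + h·p', q_{n+1} = q_n + h·q'.
0.000000: (1.000000, 1.900000); f=(-1.500000, -2.554000) → (0.760000, 1.491360)
0.160000: (0.760000, 1.491360); f=(-1.173152, -2.033866) → (0.572296, 1.165942)
0.320000: (0.572296, 1.165942); f=(-0.913449, -1.615659) → (0.426144, 0.907436)
(p(0.48), q(0.48)) ≈ (0.4261, 0.9074)

0.4261, 0.9074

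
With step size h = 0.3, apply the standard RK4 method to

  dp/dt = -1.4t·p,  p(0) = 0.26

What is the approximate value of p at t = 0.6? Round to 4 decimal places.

RK4: k1 = f(t_n, p_n); k2 = f(t_n + h/2, p_n + (h/2)·k1); k3 = f(t_n + h/2, p_n + (h/2)·k2); k4 = f(t_n + h, p_n + h·k3); p_{n+1} = p_n + (h/6)·(k1 + 2k2 + 2k3 + k4).
t=0.000000, p=0.260000:
  k1 = f(0.000000, 0.260000) = 0.000000
  k2 = f(0.150000, 0.260000) = -0.054600
  k3 = f(0.150000, 0.251810) = -0.052880
  k4 = f(0.300000, 0.244136) = -0.102537
  p ← 0.260000 + (0.3/6)·(k1 + 2k2 + 2k3 + k4) = 0.244125
t=0.300000, p=0.244125:
  k1 = f(0.300000, 0.244125) = -0.102533
  k2 = f(0.450000, 0.228745) = -0.144110
  k3 = f(0.450000, 0.222509) = -0.140180
  k4 = f(0.600000, 0.202071) = -0.169740
  p ← 0.244125 + (0.3/6)·(k1 + 2k2 + 2k3 + k4) = 0.202083
p(0.6) ≈ 0.2021

0.2021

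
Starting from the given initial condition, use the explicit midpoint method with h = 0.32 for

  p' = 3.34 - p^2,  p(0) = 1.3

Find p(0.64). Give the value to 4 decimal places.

1.7104

Midpoint: k1 = f(x_n, p_n); k2 = f(x_n + h/2, p_n + (h/2)·k1); p_{n+1} = p_n + h·k2.
x=0.000000, p=1.300000:
  k1 = f(0.000000, 1.300000) = 1.650000
  k2 = f(0.160000, 1.564000) = 0.893904
  p ← 1.300000 + 0.32·0.893904 = 1.586049
x=0.320000, p=1.586049:
  k1 = f(0.320000, 1.586049) = 0.824448
  k2 = f(0.480000, 1.717961) = 0.388610
  p ← 1.586049 + 0.32·0.388610 = 1.710405
p(0.64) ≈ 1.7104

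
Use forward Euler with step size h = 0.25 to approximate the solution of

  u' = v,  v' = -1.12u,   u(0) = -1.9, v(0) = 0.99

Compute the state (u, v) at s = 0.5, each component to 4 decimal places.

Euler on (u,v): u_{n+1} = u_n + h·u', v_{n+1} = v_n + h·v'.
0.000000: (-1.900000, 0.990000); f=(0.990000, 2.128000) → (-1.652500, 1.522000)
0.250000: (-1.652500, 1.522000); f=(1.522000, 1.850800) → (-1.272000, 1.984700)
(u(0.5), v(0.5)) ≈ (-1.2720, 1.9847)

-1.2720, 1.9847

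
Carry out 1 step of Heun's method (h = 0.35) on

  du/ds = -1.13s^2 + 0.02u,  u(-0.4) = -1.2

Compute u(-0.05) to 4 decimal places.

-1.2408

Heun: k1 = f(s_n, u_n); k2 = f(s_n + h, u_n + h·k1); u_{n+1} = u_n + (h/2)·(k1 + k2).
s=-0.400000, u=-1.200000:
  k1 = f(-0.400000, -1.200000) = -0.204800
  k2 = f(-0.050000, -1.271680) = -0.028259
  u ← -1.200000 + (0.35/2)·(-0.204800 + (-0.028259)) = -1.240785
u(-0.05) ≈ -1.2408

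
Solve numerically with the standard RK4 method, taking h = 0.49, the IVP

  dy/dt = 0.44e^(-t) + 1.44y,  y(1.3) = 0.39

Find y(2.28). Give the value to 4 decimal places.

1.7796

RK4: k1 = f(t_n, y_n); k2 = f(t_n + h/2, y_n + (h/2)·k1); k3 = f(t_n + h/2, y_n + (h/2)·k2); k4 = f(t_n + h, y_n + h·k3); y_{n+1} = y_n + (h/6)·(k1 + 2k2 + 2k3 + k4).
t=1.300000, y=0.390000:
  k1 = f(1.300000, 0.390000) = 0.681514
  k2 = f(1.545000, 0.556971) = 0.895895
  k3 = f(1.545000, 0.609494) = 0.971529
  k4 = f(1.790000, 0.866049) = 1.320573
  y ← 0.390000 + (0.49/6)·(k1 + 2k2 + 2k3 + k4) = 0.858516
t=1.790000, y=0.858516:
  k1 = f(1.790000, 0.858516) = 1.309726
  k2 = f(2.035000, 1.179399) = 1.755835
  k3 = f(2.035000, 1.288696) = 1.913222
  k4 = f(2.280000, 1.795995) = 2.631238
  y ← 0.858516 + (0.49/6)·(k1 + 2k2 + 2k3 + k4) = 1.779641
y(2.28) ≈ 1.7796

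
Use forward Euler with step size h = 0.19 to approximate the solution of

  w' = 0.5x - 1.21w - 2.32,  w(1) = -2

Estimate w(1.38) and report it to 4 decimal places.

-1.7802

Euler: w_{n+1} = w_n + h·f(x_n, w_n).
x=1.000000, w=-2.000000: f=0.600000 → w ← -2.000000 + 0.19·0.600000 = -1.886000
x=1.190000, w=-1.886000: f=0.557060 → w ← -1.886000 + 0.19·0.557060 = -1.780159
w(1.38) ≈ -1.7802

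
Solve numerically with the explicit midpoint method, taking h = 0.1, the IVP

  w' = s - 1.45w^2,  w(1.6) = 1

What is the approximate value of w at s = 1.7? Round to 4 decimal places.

Midpoint: k1 = f(s_n, w_n); k2 = f(s_n + h/2, w_n + (h/2)·k1); w_{n+1} = w_n + h·k2.
s=1.600000, w=1.000000:
  k1 = f(1.600000, 1.000000) = 0.150000
  k2 = f(1.650000, 1.007500) = 0.178168
  w ← 1.000000 + 0.1·0.178168 = 1.017817
w(1.7) ≈ 1.0178

1.0178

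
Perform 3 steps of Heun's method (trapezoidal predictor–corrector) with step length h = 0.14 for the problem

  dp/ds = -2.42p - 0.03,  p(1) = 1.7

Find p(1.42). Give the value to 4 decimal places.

Heun: k1 = f(s_n, p_n); k2 = f(s_n + h, p_n + h·k1); p_{n+1} = p_n + (h/2)·(k1 + k2).
s=1.000000, p=1.700000:
  k1 = f(1.000000, 1.700000) = -4.144000
  k2 = f(1.140000, 1.119840) = -2.740013
  p ← 1.700000 + (0.14/2)·(-4.144000 + (-2.740013)) = 1.218119
s=1.140000, p=1.218119:
  k1 = f(1.140000, 1.218119) = -2.977848
  k2 = f(1.280000, 0.801220) = -1.968953
  p ← 1.218119 + (0.14/2)·(-2.977848 + (-1.968953)) = 0.871843
s=1.280000, p=0.871843:
  k1 = f(1.280000, 0.871843) = -2.139860
  k2 = f(1.420000, 0.572263) = -1.414875
  p ← 0.871843 + (0.14/2)·(-2.139860 + (-1.414875)) = 0.623012
p(1.42) ≈ 0.6230

0.6230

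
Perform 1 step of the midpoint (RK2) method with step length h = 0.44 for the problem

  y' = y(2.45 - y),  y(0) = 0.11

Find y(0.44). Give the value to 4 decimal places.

Midpoint: k1 = f(x_n, y_n); k2 = f(x_n + h/2, y_n + (h/2)·k1); y_{n+1} = y_n + h·k2.
x=0.000000, y=0.110000:
  k1 = f(0.000000, 0.110000) = 0.257400
  k2 = f(0.220000, 0.166628) = 0.380474
  y ← 0.110000 + 0.44·0.380474 = 0.277408
y(0.44) ≈ 0.2774

0.2774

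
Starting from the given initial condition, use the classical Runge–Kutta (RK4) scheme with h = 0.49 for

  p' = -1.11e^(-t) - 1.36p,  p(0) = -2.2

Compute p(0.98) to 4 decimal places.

RK4: k1 = f(t_n, p_n); k2 = f(t_n + h/2, p_n + (h/2)·k1); k3 = f(t_n + h/2, p_n + (h/2)·k2); k4 = f(t_n + h, p_n + h·k3); p_{n+1} = p_n + (h/6)·(k1 + 2k2 + 2k3 + k4).
t=0.000000, p=-2.200000:
  k1 = f(0.000000, -2.200000) = 1.882000
  k2 = f(0.245000, -1.738910) = 1.496116
  k3 = f(0.245000, -1.833452) = 1.624692
  k4 = f(0.490000, -1.403901) = 1.229290
  p ← -2.200000 + (0.49/6)·(k1 + 2k2 + 2k3 + k4) = -1.436179
t=0.490000, p=-1.436179:
  k1 = f(0.490000, -1.436179) = 1.273189
  k2 = f(0.735000, -1.124248) = 0.996726
  k3 = f(0.735000, -1.191981) = 1.088844
  k4 = f(0.980000, -0.902646) = 0.811003
  p ← -1.436179 + (0.49/6)·(k1 + 2k2 + 2k3 + k4) = -0.925327
p(0.98) ≈ -0.9253

-0.9253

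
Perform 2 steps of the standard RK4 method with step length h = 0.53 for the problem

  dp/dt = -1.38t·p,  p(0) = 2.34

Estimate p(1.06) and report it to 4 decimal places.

1.0776

RK4: k1 = f(t_n, p_n); k2 = f(t_n + h/2, p_n + (h/2)·k1); k3 = f(t_n + h/2, p_n + (h/2)·k2); k4 = f(t_n + h, p_n + h·k3); p_{n+1} = p_n + (h/6)·(k1 + 2k2 + 2k3 + k4).
t=0.000000, p=2.340000:
  k1 = f(0.000000, 2.340000) = 0.000000
  k2 = f(0.265000, 2.340000) = -0.855738
  k3 = f(0.265000, 2.113229) = -0.772808
  k4 = f(0.530000, 1.930412) = -1.411903
  p ← 2.340000 + (0.53/6)·(k1 + 2k2 + 2k3 + k4) = 1.927572
t=0.530000, p=1.927572:
  k1 = f(0.530000, 1.927572) = -1.409826
  k2 = f(0.795000, 1.553968) = -1.704858
  k3 = f(0.795000, 1.475785) = -1.619083
  k4 = f(1.060000, 1.069458) = -1.564403
  p ← 1.927572 + (0.53/6)·(k1 + 2k2 + 2k3 + k4) = 1.077619
p(1.06) ≈ 1.0776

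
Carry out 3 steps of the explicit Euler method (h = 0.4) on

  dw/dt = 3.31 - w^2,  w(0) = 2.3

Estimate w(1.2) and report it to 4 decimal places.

1.7682

Euler: w_{n+1} = w_n + h·f(t_n, w_n).
t=0.000000, w=2.300000: f=-1.980000 → w ← 2.300000 + 0.4·(-1.980000) = 1.508000
t=0.400000, w=1.508000: f=1.035936 → w ← 1.508000 + 0.4·1.035936 = 1.922374
t=0.800000, w=1.922374: f=-0.385523 → w ← 1.922374 + 0.4·(-0.385523) = 1.768165
w(1.2) ≈ 1.7682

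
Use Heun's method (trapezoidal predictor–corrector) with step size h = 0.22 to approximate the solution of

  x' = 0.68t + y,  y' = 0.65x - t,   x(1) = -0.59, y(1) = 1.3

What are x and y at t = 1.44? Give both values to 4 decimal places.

Heun on (x,y): k1 = f(t_n, state_n); k2 = f(t_n + h, state_n + h·k1); state_{n+1} = state_n + (h/2)·(k1 + k2).
1.000000: (-0.590000, 1.300000)
  k1 = (1.980000, -1.383500)
  predictor → (-0.154400, 0.995630)
  k2 = (1.825230, -1.320360)
  → (-0.171425, 1.002575)
1.220000: (-0.171425, 1.002575)
  k1 = (1.832175, -1.331426)
  predictor → (0.231654, 0.709662)
  k2 = (1.688862, -1.289425)
  → (0.215889, 0.714282)
(x(1.44), y(1.44)) ≈ (0.2159, 0.7143)

0.2159, 0.7143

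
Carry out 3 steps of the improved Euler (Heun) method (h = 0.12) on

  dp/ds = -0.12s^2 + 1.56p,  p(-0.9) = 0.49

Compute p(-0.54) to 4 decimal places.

Heun: k1 = f(s_n, p_n); k2 = f(s_n + h, p_n + h·k1); p_{n+1} = p_n + (h/2)·(k1 + k2).
s=-0.900000, p=0.490000:
  k1 = f(-0.900000, 0.490000) = 0.667200
  k2 = f(-0.780000, 0.570064) = 0.816292
  p ← 0.490000 + (0.12/2)·(0.667200 + 0.816292) = 0.579010
s=-0.780000, p=0.579010:
  k1 = f(-0.780000, 0.579010) = 0.830247
  k2 = f(-0.660000, 0.678639) = 1.006405
  p ← 0.579010 + (0.12/2)·(0.830247 + 1.006405) = 0.689209
s=-0.660000, p=0.689209:
  k1 = f(-0.660000, 0.689209) = 1.022893
  k2 = f(-0.540000, 0.811956) = 1.231659
  p ← 0.689209 + (0.12/2)·(1.022893 + 1.231659) = 0.824482
p(-0.54) ≈ 0.8245

0.8245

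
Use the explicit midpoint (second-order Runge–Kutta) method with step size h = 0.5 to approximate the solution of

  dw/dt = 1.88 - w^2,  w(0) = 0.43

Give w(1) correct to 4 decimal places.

1.1980

Midpoint: k1 = f(t_n, w_n); k2 = f(t_n + h/2, w_n + (h/2)·k1); w_{n+1} = w_n + h·k2.
t=0.000000, w=0.430000:
  k1 = f(0.000000, 0.430000) = 1.695100
  k2 = f(0.250000, 0.853775) = 1.151068
  w ← 0.430000 + 0.5·1.151068 = 1.005534
t=0.500000, w=1.005534:
  k1 = f(0.500000, 1.005534) = 0.868901
  k2 = f(0.750000, 1.222759) = 0.384859
  w ← 1.005534 + 0.5·0.384859 = 1.197964
w(1) ≈ 1.1980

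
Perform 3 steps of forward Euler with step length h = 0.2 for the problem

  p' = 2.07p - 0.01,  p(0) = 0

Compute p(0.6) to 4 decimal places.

Euler: p_{n+1} = p_n + h·f(s_n, p_n).
s=0.000000, p=0.000000: f=-0.010000 → p ← 0.000000 + 0.2·(-0.010000) = -0.002000
s=0.200000, p=-0.002000: f=-0.014140 → p ← -0.002000 + 0.2·(-0.014140) = -0.004828
s=0.400000, p=-0.004828: f=-0.019994 → p ← -0.004828 + 0.2·(-0.019994) = -0.008827
p(0.6) ≈ -0.0088

-0.0088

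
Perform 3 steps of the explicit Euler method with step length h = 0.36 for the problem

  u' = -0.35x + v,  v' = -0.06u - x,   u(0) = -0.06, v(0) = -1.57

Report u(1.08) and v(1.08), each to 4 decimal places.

-1.9325, -1.9173

Euler on (u,v): u_{n+1} = u_n + h·u', v_{n+1} = v_n + h·v'.
0.000000: (-0.060000, -1.570000); f=(-1.570000, 0.003600) → (-0.625200, -1.568704)
0.360000: (-0.625200, -1.568704); f=(-1.694704, -0.322488) → (-1.235293, -1.684800)
0.720000: (-1.235293, -1.684800); f=(-1.936800, -0.645882) → (-1.932541, -1.917317)
(u(1.08), v(1.08)) ≈ (-1.9325, -1.9173)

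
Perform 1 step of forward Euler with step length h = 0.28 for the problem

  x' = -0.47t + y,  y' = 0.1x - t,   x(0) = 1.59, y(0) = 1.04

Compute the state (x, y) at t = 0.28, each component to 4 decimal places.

Euler on (x,y): x_{n+1} = x_n + h·x', y_{n+1} = y_n + h·y'.
0.000000: (1.590000, 1.040000); f=(1.040000, 0.159000) → (1.881200, 1.084520)
(x(0.28), y(0.28)) ≈ (1.8812, 1.0845)

1.8812, 1.0845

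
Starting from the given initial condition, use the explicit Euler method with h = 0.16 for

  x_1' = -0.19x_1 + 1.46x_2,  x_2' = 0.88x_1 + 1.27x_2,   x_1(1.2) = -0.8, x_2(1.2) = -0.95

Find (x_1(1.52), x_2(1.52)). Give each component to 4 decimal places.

-1.2606, -1.6513

Euler on (x_1,x_2): x_1_{n+1} = x_1_n + h·x_1', x_2_{n+1} = x_2_n + h·x_2'.
1.200000: (-0.800000, -0.950000); f=(-1.235000, -1.910500) → (-0.997600, -1.255680)
1.360000: (-0.997600, -1.255680); f=(-1.643749, -2.472602) → (-1.260600, -1.651296)
(x_1(1.52), x_2(1.52)) ≈ (-1.2606, -1.6513)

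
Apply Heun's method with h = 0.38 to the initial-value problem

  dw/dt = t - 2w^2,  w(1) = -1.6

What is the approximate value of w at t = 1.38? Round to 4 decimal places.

-5.9286

Heun: k1 = f(t_n, w_n); k2 = f(t_n + h, w_n + h·k1); w_{n+1} = w_n + (h/2)·(k1 + k2).
t=1.000000, w=-1.600000:
  k1 = f(1.000000, -1.600000) = -4.120000
  k2 = f(1.380000, -3.165600) = -18.662047
  w ← -1.600000 + (0.38/2)·(-4.120000 + (-18.662047)) = -5.928589
w(1.38) ≈ -5.9286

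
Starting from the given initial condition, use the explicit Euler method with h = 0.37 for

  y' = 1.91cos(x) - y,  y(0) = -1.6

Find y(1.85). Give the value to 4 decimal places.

Euler: y_{n+1} = y_n + h·f(x_n, y_n).
x=0.000000, y=-1.600000: f=3.510000 → y ← -1.600000 + 0.37·3.510000 = -0.301300
x=0.370000, y=-0.301300: f=2.082045 → y ← -0.301300 + 0.37·2.082045 = 0.469057
x=0.740000, y=0.469057: f=0.941418 → y ← 0.469057 + 0.37·0.941418 = 0.817381
x=1.110000, y=0.817381: f=0.031922 → y ← 0.817381 + 0.37·0.031922 = 0.829193
x=1.480000, y=0.829193: f=-0.656010 → y ← 0.829193 + 0.37·(-0.656010) = 0.586469
y(1.85) ≈ 0.5865

0.5865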